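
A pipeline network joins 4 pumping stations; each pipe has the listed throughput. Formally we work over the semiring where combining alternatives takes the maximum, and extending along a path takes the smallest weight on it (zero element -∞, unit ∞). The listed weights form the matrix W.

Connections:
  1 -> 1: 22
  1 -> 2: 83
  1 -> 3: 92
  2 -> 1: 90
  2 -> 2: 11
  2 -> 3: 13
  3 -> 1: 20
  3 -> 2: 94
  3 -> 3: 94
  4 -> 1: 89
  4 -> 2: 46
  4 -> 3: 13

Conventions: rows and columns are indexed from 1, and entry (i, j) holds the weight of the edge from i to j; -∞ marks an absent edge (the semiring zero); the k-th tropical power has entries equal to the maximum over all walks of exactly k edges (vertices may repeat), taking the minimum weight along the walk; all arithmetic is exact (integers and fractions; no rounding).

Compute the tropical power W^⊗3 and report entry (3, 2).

W^⊗2:
  [83, 92, 92, -∞]
  [22, 83, 90, -∞]
  [90, 94, 94, -∞]
  [46, 83, 89, -∞]
W^⊗3:
  [90, 92, 92, -∞]
  [83, 90, 90, -∞]
  [90, 94, 94, -∞]
  [83, 89, 89, -∞]
Key observation: the optimum is the walk 3->3->3->2, with weight 94 min 94 min 94 = 94.
Optimal value attained by: walk 3->3->3->2.
Answer: (W^⊗3)[3][2] = 94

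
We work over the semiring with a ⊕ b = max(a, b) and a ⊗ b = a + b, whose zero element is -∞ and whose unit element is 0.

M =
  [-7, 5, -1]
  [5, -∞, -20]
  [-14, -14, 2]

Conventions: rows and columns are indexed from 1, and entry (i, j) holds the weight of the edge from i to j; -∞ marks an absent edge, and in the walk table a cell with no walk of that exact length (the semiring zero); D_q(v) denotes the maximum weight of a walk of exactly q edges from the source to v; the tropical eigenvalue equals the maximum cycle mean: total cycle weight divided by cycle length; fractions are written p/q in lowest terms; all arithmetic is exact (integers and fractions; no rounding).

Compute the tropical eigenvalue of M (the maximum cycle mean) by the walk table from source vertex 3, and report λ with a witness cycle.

q=0: [-∞, -∞, 0]
q=1: [-14, -14, 2]
q=2: [-9, -9, 4]
q=3: [-4, -4, 6]
Optimal cycle mean attained by: cycle 1->2->1, total 5 + 5, length 2.
Answer: λ = 5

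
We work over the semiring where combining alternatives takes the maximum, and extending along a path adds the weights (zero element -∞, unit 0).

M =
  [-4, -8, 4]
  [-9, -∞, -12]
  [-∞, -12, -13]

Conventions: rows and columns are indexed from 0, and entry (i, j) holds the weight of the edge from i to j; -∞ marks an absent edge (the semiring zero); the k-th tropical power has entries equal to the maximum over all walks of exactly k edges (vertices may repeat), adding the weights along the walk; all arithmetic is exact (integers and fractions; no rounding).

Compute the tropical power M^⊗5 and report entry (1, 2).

M^⊗2:
  [-8, -8, 0]
  [-13, -17, -5]
  [-21, -25, -24]
M^⊗3:
  [-12, -12, -4]
  [-17, -17, -9]
  [-25, -29, -17]
M^⊗4:
  [-16, -16, -8]
  [-21, -21, -13]
  [-29, -29, -21]
M^⊗5:
  [-20, -20, -12]
  [-25, -25, -17]
  [-33, -33, -25]
Key observation: the optimum is the walk 1->0->0->0->0->2, with weight (-9) + (-4) + (-4) + (-4) + 4 = -17.
Optimal value attained by: walk 1->0->0->0->0->2.
Answer: (M^⊗5)[1][2] = -17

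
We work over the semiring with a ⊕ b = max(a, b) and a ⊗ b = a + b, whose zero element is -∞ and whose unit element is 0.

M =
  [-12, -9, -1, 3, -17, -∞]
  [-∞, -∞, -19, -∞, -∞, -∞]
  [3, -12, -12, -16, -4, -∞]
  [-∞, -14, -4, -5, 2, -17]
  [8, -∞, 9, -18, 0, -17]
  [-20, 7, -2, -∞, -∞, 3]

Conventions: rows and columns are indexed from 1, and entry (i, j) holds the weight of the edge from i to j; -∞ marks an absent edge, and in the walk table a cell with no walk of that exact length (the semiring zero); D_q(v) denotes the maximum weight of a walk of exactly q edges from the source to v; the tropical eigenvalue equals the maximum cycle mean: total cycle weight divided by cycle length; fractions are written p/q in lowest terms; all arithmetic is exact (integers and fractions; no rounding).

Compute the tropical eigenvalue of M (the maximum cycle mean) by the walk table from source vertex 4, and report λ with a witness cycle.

q=0: [-∞, -∞, -∞, 0, -∞, -∞]
q=1: [-∞, -14, -4, -5, 2, -17]
q=2: [10, -10, 11, -10, 2, -14]
q=3: [14, 1, 11, 13, 7, -11]
q=4: [15, 5, 16, 17, 15, -4]
q=5: [23, 6, 24, 18, 19, 0]
q=6: [27, 14, 28, 26, 20, 3]
Optimal cycle mean attained by: cycle 1->4->5->1, total 3 + 2 + 8, length 3.
Answer: λ = 13/3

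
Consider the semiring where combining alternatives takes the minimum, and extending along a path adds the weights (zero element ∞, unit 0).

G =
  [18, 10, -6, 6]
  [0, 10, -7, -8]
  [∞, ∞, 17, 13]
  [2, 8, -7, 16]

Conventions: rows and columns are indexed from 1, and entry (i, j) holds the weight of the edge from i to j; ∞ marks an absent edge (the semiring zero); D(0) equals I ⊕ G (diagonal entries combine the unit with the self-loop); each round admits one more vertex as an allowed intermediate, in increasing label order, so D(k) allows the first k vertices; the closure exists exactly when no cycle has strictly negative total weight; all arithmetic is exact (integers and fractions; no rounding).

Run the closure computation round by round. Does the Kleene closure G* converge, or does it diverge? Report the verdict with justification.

D(0):
  [0, 10, -6, 6]
  [0, 0, -7, -8]
  [∞, ∞, 0, 13]
  [2, 8, -7, 0]
D(1):
  [0, 10, -6, 6]
  [0, 0, -7, -8]
  [∞, ∞, 0, 13]
  [2, 8, -7, 0]
D(2):
  [0, 10, -6, 2]
  [0, 0, -7, -8]
  [∞, ∞, 0, 13]
  [2, 8, -7, 0]
D(3):
  [0, 10, -6, 2]
  [0, 0, -7, -8]
  [∞, ∞, 0, 13]
  [2, 8, -7, 0]
D(4):
  [0, 10, -6, 2]
  [-6, 0, -15, -8]
  [15, 21, 0, 13]
  [2, 8, -7, 0]
Key observation: every diagonal entry stays at the unit through all rounds, so no improving cycle exists.
Answer: CONVERGES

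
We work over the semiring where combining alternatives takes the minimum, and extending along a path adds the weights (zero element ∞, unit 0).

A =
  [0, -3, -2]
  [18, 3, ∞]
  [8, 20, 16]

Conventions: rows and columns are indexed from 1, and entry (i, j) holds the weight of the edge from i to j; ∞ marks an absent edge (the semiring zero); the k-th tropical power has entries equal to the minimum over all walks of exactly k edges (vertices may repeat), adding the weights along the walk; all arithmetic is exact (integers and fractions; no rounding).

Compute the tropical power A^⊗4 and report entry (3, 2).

A^⊗2:
  [0, -3, -2]
  [18, 6, 16]
  [8, 5, 6]
A^⊗3:
  [0, -3, -2]
  [18, 9, 16]
  [8, 5, 6]
A^⊗4:
  [0, -3, -2]
  [18, 12, 16]
  [8, 5, 6]
Key observation: the optimum is the walk 3->1->1->1->2, with weight 8 + 0 + 0 + (-3) = 5.
Optimal value attained by: walk 3->1->1->1->2.
Answer: (A^⊗4)[3][2] = 5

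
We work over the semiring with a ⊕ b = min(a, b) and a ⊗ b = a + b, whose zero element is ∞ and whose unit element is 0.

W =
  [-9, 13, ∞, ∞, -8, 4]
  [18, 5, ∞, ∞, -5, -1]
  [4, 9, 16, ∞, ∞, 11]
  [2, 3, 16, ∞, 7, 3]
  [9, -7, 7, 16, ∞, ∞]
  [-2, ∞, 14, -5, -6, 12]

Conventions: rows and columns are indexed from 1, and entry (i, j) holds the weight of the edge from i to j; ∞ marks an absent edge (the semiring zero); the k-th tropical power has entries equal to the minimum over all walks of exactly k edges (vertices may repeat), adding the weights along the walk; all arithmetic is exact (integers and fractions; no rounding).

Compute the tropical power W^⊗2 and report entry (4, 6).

W^⊗2:
  [-18, -15, -1, -1, -17, -5]
  [-3, -12, 2, -6, -7, 4]
  [-5, 14, 25, 6, -4, 8]
  [-7, 0, 14, -2, -6, 2]
  [0, -2, 23, ∞, -12, -8]
  [-11, -13, 1, 7, -10, -2]
Key observation: the optimum is the walk 4->2->6, with weight 3 + (-1) = 2.
Optimal value attained by: walk 4->2->6.
Answer: (W^⊗2)[4][6] = 2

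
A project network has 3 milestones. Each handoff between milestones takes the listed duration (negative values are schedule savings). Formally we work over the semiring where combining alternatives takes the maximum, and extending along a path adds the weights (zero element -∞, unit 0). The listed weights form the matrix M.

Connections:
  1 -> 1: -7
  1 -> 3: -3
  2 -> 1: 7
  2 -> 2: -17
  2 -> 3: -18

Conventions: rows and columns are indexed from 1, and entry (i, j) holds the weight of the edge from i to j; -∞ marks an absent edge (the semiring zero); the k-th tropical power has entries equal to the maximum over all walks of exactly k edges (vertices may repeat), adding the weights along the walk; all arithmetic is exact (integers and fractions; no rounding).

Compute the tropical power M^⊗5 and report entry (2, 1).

M^⊗2:
  [-14, -∞, -10]
  [0, -34, 4]
  [-∞, -∞, -∞]
M^⊗3:
  [-21, -∞, -17]
  [-7, -51, -3]
  [-∞, -∞, -∞]
M^⊗4:
  [-28, -∞, -24]
  [-14, -68, -10]
  [-∞, -∞, -∞]
M^⊗5:
  [-35, -∞, -31]
  [-21, -85, -17]
  [-∞, -∞, -∞]
Key observation: the optimum is the walk 2->1->1->1->1->1, with weight 7 + (-7) + (-7) + (-7) + (-7) = -21.
Optimal value attained by: walk 2->1->1->1->1->1.
Answer: (M^⊗5)[2][1] = -21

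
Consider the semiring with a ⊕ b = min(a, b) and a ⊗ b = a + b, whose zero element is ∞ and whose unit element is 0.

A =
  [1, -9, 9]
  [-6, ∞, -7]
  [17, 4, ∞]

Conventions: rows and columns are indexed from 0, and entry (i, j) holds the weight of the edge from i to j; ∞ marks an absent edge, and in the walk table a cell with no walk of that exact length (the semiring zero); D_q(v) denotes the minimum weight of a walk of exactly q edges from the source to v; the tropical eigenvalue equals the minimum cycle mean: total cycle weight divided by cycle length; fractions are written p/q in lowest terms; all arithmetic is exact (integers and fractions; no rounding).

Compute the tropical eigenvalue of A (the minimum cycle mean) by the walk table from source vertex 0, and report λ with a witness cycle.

q=0: [0, ∞, ∞]
q=1: [1, -9, 9]
q=2: [-15, -8, -16]
q=3: [-14, -24, -15]
Optimal cycle mean attained by: cycle 0->1->0, total (-9) + (-6), length 2.
Answer: λ = -15/2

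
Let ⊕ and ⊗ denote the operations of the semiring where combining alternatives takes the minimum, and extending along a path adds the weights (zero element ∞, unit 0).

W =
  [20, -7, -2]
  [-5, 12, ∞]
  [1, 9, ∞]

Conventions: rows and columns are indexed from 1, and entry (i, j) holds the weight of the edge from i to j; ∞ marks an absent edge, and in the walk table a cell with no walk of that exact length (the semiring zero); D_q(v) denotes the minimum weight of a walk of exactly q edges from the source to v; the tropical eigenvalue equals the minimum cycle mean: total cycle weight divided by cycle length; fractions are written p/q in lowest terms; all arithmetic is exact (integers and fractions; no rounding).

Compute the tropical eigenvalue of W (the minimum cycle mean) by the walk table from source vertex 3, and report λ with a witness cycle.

q=0: [∞, ∞, 0]
q=1: [1, 9, ∞]
q=2: [4, -6, -1]
q=3: [-11, -3, 2]
Optimal cycle mean attained by: cycle 1->2->1, total (-7) + (-5), length 2.
Answer: λ = -6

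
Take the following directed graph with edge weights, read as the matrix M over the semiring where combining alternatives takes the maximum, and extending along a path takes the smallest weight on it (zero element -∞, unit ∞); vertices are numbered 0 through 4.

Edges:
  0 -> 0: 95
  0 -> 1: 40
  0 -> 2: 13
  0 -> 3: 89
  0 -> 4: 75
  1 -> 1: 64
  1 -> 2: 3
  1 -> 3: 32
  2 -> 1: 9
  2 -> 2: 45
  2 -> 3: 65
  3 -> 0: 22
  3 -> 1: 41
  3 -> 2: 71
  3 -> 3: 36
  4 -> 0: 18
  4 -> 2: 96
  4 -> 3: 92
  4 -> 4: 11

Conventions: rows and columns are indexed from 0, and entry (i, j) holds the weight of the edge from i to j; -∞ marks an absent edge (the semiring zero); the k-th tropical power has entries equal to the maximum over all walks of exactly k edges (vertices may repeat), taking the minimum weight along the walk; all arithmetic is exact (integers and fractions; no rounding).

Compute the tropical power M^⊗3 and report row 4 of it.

M^⊗2:
  [95, 41, 75, 89, 75]
  [22, 64, 32, 32, -∞]
  [22, 41, 65, 45, -∞]
  [22, 41, 45, 65, 22]
  [22, 41, 71, 65, 18]
M^⊗3:
  [95, 41, 75, 89, 75]
  [22, 64, 32, 32, 22]
  [22, 41, 45, 65, 22]
  [22, 41, 65, 45, 22]
  [22, 41, 65, 65, 22]
Answer: row 4 of M^⊗3 = [22, 41, 65, 65, 22]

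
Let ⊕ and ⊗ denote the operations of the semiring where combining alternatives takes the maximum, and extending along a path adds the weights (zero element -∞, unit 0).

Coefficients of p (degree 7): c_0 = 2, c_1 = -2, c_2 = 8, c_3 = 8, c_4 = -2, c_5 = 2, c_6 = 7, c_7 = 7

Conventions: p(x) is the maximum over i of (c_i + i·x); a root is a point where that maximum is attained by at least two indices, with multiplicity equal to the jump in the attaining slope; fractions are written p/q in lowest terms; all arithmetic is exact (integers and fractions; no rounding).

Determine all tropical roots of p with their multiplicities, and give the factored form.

hull edge (i=0, c=2) to (i=2, c=8): slope 3, span 2
hull edge (i=2, c=8) to (i=3, c=8): slope 0, span 1
hull edge (i=3, c=8) to (i=7, c=7): slope -1/4, span 4
Factored form: p(x) = 7 ⊗ (x ⊕ (-3)) ⊗ (x ⊕ (-3)) ⊗ (x ⊕ 0) ⊗ (x ⊕ 1/4) ⊗ (x ⊕ 1/4) ⊗ (x ⊕ 1/4) ⊗ (x ⊕ 1/4)
Answer: roots = -3 (mult 2), 0 (mult 1), 1/4 (mult 4)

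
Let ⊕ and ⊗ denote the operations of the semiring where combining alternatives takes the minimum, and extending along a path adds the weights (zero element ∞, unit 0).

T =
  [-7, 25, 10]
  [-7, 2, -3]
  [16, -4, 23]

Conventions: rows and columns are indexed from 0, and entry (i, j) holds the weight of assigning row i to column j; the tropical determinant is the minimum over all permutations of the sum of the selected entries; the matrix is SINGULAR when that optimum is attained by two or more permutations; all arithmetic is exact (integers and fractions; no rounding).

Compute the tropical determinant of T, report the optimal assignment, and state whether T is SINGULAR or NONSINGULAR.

σ = (0, 1, 2): (-7) + 2 + 23 = 18
σ = (0, 2, 1): (-7) + (-3) + (-4) = -14
σ = (1, 0, 2): 25 + (-7) + 23 = 41
σ = (1, 2, 0): 25 + (-3) + 16 = 38
σ = (2, 0, 1): 10 + (-7) + (-4) = -1
σ = (2, 1, 0): 10 + 2 + 16 = 28
Optimal value attained by: σ = (0, 2, 1).
Answer: det⊕(T) = -14; verdict: NONSINGULAR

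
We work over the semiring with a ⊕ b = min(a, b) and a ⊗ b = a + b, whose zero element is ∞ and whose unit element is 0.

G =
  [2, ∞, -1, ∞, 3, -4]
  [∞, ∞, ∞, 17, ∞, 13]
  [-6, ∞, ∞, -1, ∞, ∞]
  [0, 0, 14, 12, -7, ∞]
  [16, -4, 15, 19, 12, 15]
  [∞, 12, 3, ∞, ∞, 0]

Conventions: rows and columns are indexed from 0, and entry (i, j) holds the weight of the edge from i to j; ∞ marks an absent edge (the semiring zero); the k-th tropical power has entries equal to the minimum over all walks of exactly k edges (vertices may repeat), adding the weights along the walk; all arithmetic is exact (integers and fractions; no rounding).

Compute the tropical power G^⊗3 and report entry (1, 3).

G^⊗2:
  [-7, -1, -1, -2, 5, -4]
  [17, 17, 16, 29, 10, 13]
  [-4, -1, -7, 11, -8, -10]
  [2, -11, -1, 12, 3, -4]
  [9, 8, 15, 13, 12, 9]
  [-3, 12, 3, 2, ∞, 0]
G^⊗3:
  [-7, -2, -8, -2, -9, -11]
  [10, 6, 16, 15, 20, 13]
  [-13, -12, -7, -8, -1, -10]
  [-7, -1, -1, -2, 5, -4]
  [9, 8, 8, 14, 6, 5]
  [-3, 2, -4, 2, -5, -7]
Key observation: the optimum is the walk 1->5->2->3, with weight 13 + 3 + (-1) = 15.
Optimal value attained by: walk 1->5->2->3.
Answer: (G^⊗3)[1][3] = 15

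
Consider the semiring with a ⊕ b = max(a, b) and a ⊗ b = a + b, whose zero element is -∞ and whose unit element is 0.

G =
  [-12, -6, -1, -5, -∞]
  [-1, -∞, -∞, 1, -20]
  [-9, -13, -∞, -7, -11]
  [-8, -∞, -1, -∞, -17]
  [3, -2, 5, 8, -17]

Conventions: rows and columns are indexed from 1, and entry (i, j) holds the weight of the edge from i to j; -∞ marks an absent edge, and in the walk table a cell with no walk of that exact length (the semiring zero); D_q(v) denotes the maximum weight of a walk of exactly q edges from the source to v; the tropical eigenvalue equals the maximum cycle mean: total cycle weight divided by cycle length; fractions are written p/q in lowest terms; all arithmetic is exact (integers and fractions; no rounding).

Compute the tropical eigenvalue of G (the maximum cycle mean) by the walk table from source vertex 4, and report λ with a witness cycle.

q=0: [-∞, -∞, -∞, 0, -∞]
q=1: [-8, -∞, -1, -∞, -17]
q=2: [-10, -14, -9, -8, -12]
q=3: [-9, -14, -7, -4, -20]
q=4: [-12, -15, -5, -12, -18]
q=5: [-14, -18, -13, -10, -16]
Optimal cycle mean attained by: cycle 3->5->4->3, total (-11) + 8 + (-1), length 3.
Answer: λ = -4/3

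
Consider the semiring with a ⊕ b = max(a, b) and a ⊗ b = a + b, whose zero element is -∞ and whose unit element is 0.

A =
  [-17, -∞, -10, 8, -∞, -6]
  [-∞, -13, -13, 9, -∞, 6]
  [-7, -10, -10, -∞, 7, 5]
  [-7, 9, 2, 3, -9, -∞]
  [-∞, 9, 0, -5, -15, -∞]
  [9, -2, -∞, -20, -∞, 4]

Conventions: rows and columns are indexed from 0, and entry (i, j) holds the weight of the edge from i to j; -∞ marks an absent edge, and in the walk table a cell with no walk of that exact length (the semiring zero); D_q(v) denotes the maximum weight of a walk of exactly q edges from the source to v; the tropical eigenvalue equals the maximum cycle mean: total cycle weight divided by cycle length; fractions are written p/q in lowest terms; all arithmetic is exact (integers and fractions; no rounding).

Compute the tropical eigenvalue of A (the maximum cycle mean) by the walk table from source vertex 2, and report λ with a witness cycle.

q=0: [-∞, -∞, 0, -∞, -∞, -∞]
q=1: [-7, -10, -10, -∞, 7, 5]
q=2: [14, 16, 7, 2, -3, 9]
q=3: [18, 11, 4, 25, 14, 22]
q=4: [31, 34, 27, 28, 16, 26]
q=5: [35, 37, 30, 43, 34, 40]
q=6: [49, 52, 45, 46, 37, 44]
Optimal cycle mean attained by: cycle 1->3->1, total 9 + 9, length 2.
Answer: λ = 9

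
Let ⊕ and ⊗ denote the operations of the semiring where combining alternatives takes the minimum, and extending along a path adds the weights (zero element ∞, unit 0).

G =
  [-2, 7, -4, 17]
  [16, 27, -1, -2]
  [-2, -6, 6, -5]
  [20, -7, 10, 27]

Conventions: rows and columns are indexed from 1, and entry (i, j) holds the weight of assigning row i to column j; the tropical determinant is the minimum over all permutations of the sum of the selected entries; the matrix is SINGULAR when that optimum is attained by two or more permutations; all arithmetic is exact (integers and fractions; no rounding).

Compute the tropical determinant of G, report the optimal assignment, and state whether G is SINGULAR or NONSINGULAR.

σ = (1, 2, 3, 4): (-2) + 27 + 6 + 27 = 58
σ = (1, 2, 4, 3): (-2) + 27 + (-5) + 10 = 30
σ = (1, 3, 2, 4): (-2) + (-1) + (-6) + 27 = 18
σ = (1, 3, 4, 2): (-2) + (-1) + (-5) + (-7) = -15
σ = (1, 4, 2, 3): (-2) + (-2) + (-6) + 10 = 0
σ = (1, 4, 3, 2): (-2) + (-2) + 6 + (-7) = -5
σ = (2, 1, 3, 4): 7 + 16 + 6 + 27 = 56
σ = (2, 1, 4, 3): 7 + 16 + (-5) + 10 = 28
σ = (2, 3, 1, 4): 7 + (-1) + (-2) + 27 = 31
σ = (2, 3, 4, 1): 7 + (-1) + (-5) + 20 = 21
σ = (2, 4, 1, 3): 7 + (-2) + (-2) + 10 = 13
σ = (2, 4, 3, 1): 7 + (-2) + 6 + 20 = 31
σ = (3, 1, 2, 4): (-4) + 16 + (-6) + 27 = 33
σ = (3, 1, 4, 2): (-4) + 16 + (-5) + (-7) = 0
σ = (3, 2, 1, 4): (-4) + 27 + (-2) + 27 = 48
σ = (3, 2, 4, 1): (-4) + 27 + (-5) + 20 = 38
σ = (3, 4, 1, 2): (-4) + (-2) + (-2) + (-7) = -15
σ = (3, 4, 2, 1): (-4) + (-2) + (-6) + 20 = 8
σ = (4, 1, 2, 3): 17 + 16 + (-6) + 10 = 37
σ = (4, 1, 3, 2): 17 + 16 + 6 + (-7) = 32
σ = (4, 2, 1, 3): 17 + 27 + (-2) + 10 = 52
σ = (4, 2, 3, 1): 17 + 27 + 6 + 20 = 70
σ = (4, 3, 1, 2): 17 + (-1) + (-2) + (-7) = 7
σ = (4, 3, 2, 1): 17 + (-1) + (-6) + 20 = 30
Optimal value attained by: σ = (1, 3, 4, 2).
Answer: det⊕(G) = -15; verdict: SINGULAR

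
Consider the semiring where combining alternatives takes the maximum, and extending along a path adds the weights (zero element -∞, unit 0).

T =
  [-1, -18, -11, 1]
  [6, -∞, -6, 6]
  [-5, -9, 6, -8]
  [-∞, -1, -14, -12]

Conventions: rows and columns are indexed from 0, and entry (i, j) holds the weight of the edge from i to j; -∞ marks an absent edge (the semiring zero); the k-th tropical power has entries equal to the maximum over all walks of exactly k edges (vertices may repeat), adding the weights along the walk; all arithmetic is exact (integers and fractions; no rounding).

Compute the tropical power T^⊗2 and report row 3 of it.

T^⊗2:
  [-2, 0, -5, 0]
  [5, 5, 0, 7]
  [1, -3, 12, -2]
  [5, -13, -7, 5]
Answer: row 3 of T^⊗2 = [5, -13, -7, 5]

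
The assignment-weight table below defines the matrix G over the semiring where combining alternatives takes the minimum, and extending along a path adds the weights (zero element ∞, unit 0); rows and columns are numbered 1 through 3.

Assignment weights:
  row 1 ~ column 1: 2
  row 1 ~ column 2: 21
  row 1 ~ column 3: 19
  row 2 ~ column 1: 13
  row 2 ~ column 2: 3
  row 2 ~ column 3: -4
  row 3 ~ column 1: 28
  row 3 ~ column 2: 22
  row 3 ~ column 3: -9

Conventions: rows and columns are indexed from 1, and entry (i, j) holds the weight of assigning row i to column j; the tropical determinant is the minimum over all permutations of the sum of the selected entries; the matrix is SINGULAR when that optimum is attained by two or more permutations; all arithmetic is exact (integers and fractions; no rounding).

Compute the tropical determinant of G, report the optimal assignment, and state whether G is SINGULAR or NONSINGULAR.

σ = (1, 2, 3): 2 + 3 + (-9) = -4
σ = (1, 3, 2): 2 + (-4) + 22 = 20
σ = (2, 1, 3): 21 + 13 + (-9) = 25
σ = (2, 3, 1): 21 + (-4) + 28 = 45
σ = (3, 1, 2): 19 + 13 + 22 = 54
σ = (3, 2, 1): 19 + 3 + 28 = 50
Optimal value attained by: σ = (1, 2, 3).
Answer: det⊕(G) = -4; verdict: NONSINGULAR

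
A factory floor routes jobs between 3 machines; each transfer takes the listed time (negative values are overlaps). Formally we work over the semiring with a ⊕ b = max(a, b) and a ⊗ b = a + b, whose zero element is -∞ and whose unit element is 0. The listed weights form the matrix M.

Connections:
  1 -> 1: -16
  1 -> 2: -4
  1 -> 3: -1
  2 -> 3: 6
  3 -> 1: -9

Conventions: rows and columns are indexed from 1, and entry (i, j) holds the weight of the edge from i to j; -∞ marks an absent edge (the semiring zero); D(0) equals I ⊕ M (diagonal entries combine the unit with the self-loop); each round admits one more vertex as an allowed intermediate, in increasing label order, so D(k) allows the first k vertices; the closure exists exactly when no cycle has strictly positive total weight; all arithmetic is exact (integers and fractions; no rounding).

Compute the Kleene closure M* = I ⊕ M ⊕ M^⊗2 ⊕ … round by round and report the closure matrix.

D(0):
  [0, -4, -1]
  [-∞, 0, 6]
  [-9, -∞, 0]
D(1):
  [0, -4, -1]
  [-∞, 0, 6]
  [-9, -13, 0]
D(2):
  [0, -4, 2]
  [-∞, 0, 6]
  [-9, -13, 0]
D(3):
  [0, -4, 2]
  [-3, 0, 6]
  [-9, -13, 0]
Answer: M* = [[0, -4, 2], [-3, 0, 6], [-9, -13, 0]]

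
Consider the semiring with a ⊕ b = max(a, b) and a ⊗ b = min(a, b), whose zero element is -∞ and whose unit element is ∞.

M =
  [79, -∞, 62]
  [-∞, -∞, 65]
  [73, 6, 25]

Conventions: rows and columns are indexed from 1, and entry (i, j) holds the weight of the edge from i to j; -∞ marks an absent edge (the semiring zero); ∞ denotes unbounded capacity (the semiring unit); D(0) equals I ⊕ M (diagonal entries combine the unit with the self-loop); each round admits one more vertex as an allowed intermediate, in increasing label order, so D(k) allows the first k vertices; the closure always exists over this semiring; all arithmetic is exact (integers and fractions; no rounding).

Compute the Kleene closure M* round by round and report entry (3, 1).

D(0):
  [∞, -∞, 62]
  [-∞, ∞, 65]
  [73, 6, ∞]
D(1):
  [∞, -∞, 62]
  [-∞, ∞, 65]
  [73, 6, ∞]
D(2):
  [∞, -∞, 62]
  [-∞, ∞, 65]
  [73, 6, ∞]
D(3):
  [∞, 6, 62]
  [65, ∞, 65]
  [73, 6, ∞]
Answer: M*[3][1] = 73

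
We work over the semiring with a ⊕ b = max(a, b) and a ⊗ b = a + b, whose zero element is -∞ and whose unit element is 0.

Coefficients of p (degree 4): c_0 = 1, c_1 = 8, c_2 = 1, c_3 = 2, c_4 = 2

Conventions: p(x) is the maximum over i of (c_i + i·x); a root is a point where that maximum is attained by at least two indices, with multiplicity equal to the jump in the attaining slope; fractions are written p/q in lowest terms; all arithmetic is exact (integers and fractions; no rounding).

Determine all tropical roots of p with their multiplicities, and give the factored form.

hull edge (i=0, c=1) to (i=1, c=8): slope 7, span 1
hull edge (i=1, c=8) to (i=4, c=2): slope -2, span 3
Factored form: p(x) = 2 ⊗ (x ⊕ (-7)) ⊗ (x ⊕ 2) ⊗ (x ⊕ 2) ⊗ (x ⊕ 2)
Answer: roots = -7 (mult 1), 2 (mult 3)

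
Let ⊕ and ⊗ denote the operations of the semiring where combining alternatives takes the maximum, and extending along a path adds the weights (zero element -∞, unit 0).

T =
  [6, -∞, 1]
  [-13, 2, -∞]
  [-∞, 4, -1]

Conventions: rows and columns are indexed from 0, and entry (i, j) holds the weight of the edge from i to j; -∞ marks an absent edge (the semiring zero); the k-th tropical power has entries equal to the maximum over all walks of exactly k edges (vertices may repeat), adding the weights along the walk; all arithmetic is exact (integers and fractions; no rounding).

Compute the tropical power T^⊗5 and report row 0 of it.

T^⊗2:
  [12, 5, 7]
  [-7, 4, -12]
  [-9, 6, -2]
T^⊗3:
  [18, 11, 13]
  [-1, 6, -6]
  [-3, 8, -3]
T^⊗4:
  [24, 17, 19]
  [5, 8, 0]
  [3, 10, -2]
T^⊗5:
  [30, 23, 25]
  [11, 10, 6]
  [9, 12, 4]
Answer: row 0 of T^⊗5 = [30, 23, 25]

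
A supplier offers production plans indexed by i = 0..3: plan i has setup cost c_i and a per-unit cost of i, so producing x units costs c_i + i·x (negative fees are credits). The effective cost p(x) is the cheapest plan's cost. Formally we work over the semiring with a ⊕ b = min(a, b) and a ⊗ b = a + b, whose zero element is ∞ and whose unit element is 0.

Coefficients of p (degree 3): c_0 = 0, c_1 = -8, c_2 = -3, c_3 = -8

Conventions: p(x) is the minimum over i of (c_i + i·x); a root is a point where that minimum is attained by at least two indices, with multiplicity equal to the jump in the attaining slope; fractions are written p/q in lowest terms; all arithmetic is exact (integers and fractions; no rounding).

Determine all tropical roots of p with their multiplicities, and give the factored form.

hull edge (i=0, c=0) to (i=1, c=-8): slope -8, span 1
hull edge (i=1, c=-8) to (i=3, c=-8): slope 0, span 2
Factored form: p(x) = -8 ⊗ (x ⊕ 0) ⊗ (x ⊕ 0) ⊗ (x ⊕ 8)
Answer: roots = 0 (mult 2), 8 (mult 1)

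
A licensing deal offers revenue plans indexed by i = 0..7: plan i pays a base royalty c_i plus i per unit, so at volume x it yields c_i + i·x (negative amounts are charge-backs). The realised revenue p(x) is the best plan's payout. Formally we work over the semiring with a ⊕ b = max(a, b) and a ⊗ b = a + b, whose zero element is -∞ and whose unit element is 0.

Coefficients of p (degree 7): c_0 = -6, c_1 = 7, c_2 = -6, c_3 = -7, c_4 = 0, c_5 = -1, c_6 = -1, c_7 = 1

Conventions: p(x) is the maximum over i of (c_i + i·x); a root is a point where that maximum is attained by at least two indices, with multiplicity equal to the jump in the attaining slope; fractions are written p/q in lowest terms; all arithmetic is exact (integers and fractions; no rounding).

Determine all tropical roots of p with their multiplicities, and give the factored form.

hull edge (i=0, c=-6) to (i=1, c=7): slope 13, span 1
hull edge (i=1, c=7) to (i=7, c=1): slope -1, span 6
Factored form: p(x) = 1 ⊗ (x ⊕ (-13)) ⊗ (x ⊕ 1) ⊗ (x ⊕ 1) ⊗ (x ⊕ 1) ⊗ (x ⊕ 1) ⊗ (x ⊕ 1) ⊗ (x ⊕ 1)
Answer: roots = -13 (mult 1), 1 (mult 6)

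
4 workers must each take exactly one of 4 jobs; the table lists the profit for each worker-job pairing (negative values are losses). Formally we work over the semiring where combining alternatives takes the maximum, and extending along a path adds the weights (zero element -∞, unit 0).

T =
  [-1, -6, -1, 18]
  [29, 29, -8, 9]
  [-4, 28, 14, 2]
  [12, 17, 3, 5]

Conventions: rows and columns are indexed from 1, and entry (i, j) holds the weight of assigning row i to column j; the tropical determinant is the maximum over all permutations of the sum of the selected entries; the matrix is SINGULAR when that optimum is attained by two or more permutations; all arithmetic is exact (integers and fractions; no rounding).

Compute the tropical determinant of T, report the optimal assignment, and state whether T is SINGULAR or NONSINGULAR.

σ = (1, 2, 3, 4): (-1) + 29 + 14 + 5 = 47
σ = (1, 2, 4, 3): (-1) + 29 + 2 + 3 = 33
σ = (1, 3, 2, 4): (-1) + (-8) + 28 + 5 = 24
σ = (1, 3, 4, 2): (-1) + (-8) + 2 + 17 = 10
σ = (1, 4, 2, 3): (-1) + 9 + 28 + 3 = 39
σ = (1, 4, 3, 2): (-1) + 9 + 14 + 17 = 39
σ = (2, 1, 3, 4): (-6) + 29 + 14 + 5 = 42
σ = (2, 1, 4, 3): (-6) + 29 + 2 + 3 = 28
σ = (2, 3, 1, 4): (-6) + (-8) + (-4) + 5 = -13
σ = (2, 3, 4, 1): (-6) + (-8) + 2 + 12 = 0
σ = (2, 4, 1, 3): (-6) + 9 + (-4) + 3 = 2
σ = (2, 4, 3, 1): (-6) + 9 + 14 + 12 = 29
σ = (3, 1, 2, 4): (-1) + 29 + 28 + 5 = 61
σ = (3, 1, 4, 2): (-1) + 29 + 2 + 17 = 47
σ = (3, 2, 1, 4): (-1) + 29 + (-4) + 5 = 29
σ = (3, 2, 4, 1): (-1) + 29 + 2 + 12 = 42
σ = (3, 4, 1, 2): (-1) + 9 + (-4) + 17 = 21
σ = (3, 4, 2, 1): (-1) + 9 + 28 + 12 = 48
σ = (4, 1, 2, 3): 18 + 29 + 28 + 3 = 78
σ = (4, 1, 3, 2): 18 + 29 + 14 + 17 = 78
σ = (4, 2, 1, 3): 18 + 29 + (-4) + 3 = 46
σ = (4, 2, 3, 1): 18 + 29 + 14 + 12 = 73
σ = (4, 3, 1, 2): 18 + (-8) + (-4) + 17 = 23
σ = (4, 3, 2, 1): 18 + (-8) + 28 + 12 = 50
Optimal value attained by: σ = (4, 1, 2, 3).
Answer: det⊕(T) = 78; verdict: SINGULAR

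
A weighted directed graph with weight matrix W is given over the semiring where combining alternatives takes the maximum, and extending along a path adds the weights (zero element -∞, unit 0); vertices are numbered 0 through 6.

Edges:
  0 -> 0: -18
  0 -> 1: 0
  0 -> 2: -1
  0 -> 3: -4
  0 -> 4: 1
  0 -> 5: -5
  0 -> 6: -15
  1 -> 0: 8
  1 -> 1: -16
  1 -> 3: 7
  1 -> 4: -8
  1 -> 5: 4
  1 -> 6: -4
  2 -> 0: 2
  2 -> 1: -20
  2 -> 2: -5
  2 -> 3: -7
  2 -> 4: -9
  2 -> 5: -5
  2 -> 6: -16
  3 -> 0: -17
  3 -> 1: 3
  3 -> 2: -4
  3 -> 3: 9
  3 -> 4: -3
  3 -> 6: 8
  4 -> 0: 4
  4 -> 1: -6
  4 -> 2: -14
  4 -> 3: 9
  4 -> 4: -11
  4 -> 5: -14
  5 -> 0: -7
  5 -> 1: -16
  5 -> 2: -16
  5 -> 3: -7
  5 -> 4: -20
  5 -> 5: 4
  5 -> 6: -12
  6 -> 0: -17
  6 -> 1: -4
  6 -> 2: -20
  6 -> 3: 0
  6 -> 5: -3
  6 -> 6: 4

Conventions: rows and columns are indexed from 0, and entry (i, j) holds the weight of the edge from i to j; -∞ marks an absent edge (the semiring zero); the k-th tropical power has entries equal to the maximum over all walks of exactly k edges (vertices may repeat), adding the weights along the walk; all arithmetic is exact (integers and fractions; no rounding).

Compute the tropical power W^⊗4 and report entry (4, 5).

W^⊗2:
  [8, -1, -6, 10, -7, 4, 4]
  [-3, 10, 7, 16, 9, 8, 15]
  [-3, 2, 1, 2, 3, -1, 1]
  [11, 12, 5, 18, 6, 7, 17]
  [2, 12, 5, 18, 6, -1, 17]
  [-3, -4, -8, 2, -6, 8, 1]
  [4, 3, -4, 9, -3, 1, 8]
W^⊗3:
  [7, 13, 7, 19, 9, 8, 18]
  [18, 19, 12, 25, 13, 14, 24]
  [10, 5, -2, 12, -1, 6, 10]
  [20, 21, 14, 27, 15, 16, 26]
  [20, 21, 14, 27, 15, 16, 26]
  [4, 5, -2, 11, -1, 12, 10]
  [11, 12, 5, 18, 6, 7, 17]
W^⊗4:
  [21, 22, 15, 28, 16, 17, 27]
  [27, 28, 21, 34, 22, 23, 33]
  [13, 15, 9, 21, 11, 10, 20]
  [29, 30, 23, 36, 24, 25, 35]
  [29, 30, 23, 36, 24, 25, 35]
  [13, 14, 7, 20, 8, 16, 19]
  [20, 21, 14, 27, 15, 16, 26]
Key observation: the optimum is the walk 4->3->3->1->5, with weight 9 + 9 + 3 + 4 = 25.
Optimal value attained by: walk 4->3->3->1->5.
Answer: (W^⊗4)[4][5] = 25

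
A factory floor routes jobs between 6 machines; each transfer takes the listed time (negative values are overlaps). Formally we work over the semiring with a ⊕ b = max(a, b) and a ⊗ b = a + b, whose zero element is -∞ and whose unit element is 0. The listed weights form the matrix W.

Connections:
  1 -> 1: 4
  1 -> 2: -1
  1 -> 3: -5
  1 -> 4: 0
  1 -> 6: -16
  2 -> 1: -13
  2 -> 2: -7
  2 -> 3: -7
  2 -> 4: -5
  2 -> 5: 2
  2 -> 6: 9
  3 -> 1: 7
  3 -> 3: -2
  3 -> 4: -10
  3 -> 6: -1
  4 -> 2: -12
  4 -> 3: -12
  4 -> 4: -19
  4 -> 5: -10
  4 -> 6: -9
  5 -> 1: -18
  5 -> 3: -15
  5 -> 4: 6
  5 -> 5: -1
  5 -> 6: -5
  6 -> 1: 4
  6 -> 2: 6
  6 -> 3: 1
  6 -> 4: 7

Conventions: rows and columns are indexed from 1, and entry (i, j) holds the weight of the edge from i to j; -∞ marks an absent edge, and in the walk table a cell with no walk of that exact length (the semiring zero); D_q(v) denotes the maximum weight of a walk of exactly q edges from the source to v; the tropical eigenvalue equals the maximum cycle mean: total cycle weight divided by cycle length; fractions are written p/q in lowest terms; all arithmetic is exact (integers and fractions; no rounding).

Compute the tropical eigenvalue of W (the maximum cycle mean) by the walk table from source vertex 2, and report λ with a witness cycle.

q=0: [-∞, 0, -∞, -∞, -∞, -∞]
q=1: [-13, -7, -7, -5, 2, 9]
q=2: [13, 15, 10, 16, 1, 2]
q=3: [17, 12, 8, 13, 17, 24]
q=4: [28, 30, 25, 31, 16, 21]
q=5: [32, 27, 23, 28, 32, 39]
q=6: [43, 45, 40, 46, 31, 36]
Optimal cycle mean attained by: cycle 2->6->2, total 9 + 6, length 2.
Answer: λ = 15/2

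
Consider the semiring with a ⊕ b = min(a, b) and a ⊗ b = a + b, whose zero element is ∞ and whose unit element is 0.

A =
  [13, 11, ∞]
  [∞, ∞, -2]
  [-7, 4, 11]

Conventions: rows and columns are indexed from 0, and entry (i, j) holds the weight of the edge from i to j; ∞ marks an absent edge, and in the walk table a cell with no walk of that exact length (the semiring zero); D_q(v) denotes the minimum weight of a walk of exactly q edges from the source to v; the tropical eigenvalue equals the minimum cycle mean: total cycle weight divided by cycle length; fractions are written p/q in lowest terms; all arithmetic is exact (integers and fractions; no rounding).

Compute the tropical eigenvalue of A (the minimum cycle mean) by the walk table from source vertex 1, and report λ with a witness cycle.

q=0: [∞, 0, ∞]
q=1: [∞, ∞, -2]
q=2: [-9, 2, 9]
q=3: [2, 2, 0]
Optimal cycle mean attained by: cycle 0->1->2->0, total 11 + (-2) + (-7), length 3.
Answer: λ = 2/3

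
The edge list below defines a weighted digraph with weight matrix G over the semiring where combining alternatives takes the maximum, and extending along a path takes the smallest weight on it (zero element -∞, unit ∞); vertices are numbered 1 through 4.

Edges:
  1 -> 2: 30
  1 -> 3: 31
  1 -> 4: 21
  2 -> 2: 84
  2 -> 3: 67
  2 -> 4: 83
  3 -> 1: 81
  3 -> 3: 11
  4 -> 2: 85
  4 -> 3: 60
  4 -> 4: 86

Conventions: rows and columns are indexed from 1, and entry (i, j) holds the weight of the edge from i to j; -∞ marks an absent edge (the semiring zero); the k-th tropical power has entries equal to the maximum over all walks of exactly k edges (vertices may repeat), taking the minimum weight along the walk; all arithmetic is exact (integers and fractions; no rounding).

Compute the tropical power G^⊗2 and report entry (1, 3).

G^⊗2:
  [31, 30, 30, 30]
  [67, 84, 67, 83]
  [11, 30, 31, 21]
  [60, 85, 67, 86]
Key observation: the optimum is the walk 1->2->3, with weight 30 min 67 = 30.
Optimal value attained by: walk 1->2->3.
Answer: (G^⊗2)[1][3] = 30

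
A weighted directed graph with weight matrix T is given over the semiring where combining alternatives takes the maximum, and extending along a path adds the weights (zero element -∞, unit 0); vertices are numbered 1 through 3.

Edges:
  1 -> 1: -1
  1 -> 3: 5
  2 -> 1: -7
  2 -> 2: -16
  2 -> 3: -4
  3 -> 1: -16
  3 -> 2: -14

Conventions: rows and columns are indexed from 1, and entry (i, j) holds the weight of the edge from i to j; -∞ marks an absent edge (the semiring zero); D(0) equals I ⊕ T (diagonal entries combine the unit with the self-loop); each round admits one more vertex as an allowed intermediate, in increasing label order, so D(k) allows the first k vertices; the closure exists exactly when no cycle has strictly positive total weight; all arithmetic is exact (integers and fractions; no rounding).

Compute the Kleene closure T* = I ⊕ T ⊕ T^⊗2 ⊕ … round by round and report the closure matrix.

D(0):
  [0, -∞, 5]
  [-7, 0, -4]
  [-16, -14, 0]
D(1):
  [0, -∞, 5]
  [-7, 0, -2]
  [-16, -14, 0]
D(2):
  [0, -∞, 5]
  [-7, 0, -2]
  [-16, -14, 0]
D(3):
  [0, -9, 5]
  [-7, 0, -2]
  [-16, -14, 0]
Answer: T* = [[0, -9, 5], [-7, 0, -2], [-16, -14, 0]]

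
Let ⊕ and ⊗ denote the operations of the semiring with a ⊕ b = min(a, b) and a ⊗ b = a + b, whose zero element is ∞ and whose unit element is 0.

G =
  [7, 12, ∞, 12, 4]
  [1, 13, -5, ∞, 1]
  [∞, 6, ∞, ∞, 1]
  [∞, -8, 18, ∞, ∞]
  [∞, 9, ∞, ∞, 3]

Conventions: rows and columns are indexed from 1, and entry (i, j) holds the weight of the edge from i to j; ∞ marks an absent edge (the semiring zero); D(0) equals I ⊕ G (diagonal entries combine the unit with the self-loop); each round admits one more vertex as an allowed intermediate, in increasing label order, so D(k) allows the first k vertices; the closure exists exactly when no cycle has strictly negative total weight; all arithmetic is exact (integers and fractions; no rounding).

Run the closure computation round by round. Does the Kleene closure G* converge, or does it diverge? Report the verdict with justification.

D(0):
  [0, 12, ∞, 12, 4]
  [1, 0, -5, ∞, 1]
  [∞, 6, 0, ∞, 1]
  [∞, -8, 18, 0, ∞]
  [∞, 9, ∞, ∞, 0]
D(1):
  [0, 12, ∞, 12, 4]
  [1, 0, -5, 13, 1]
  [∞, 6, 0, ∞, 1]
  [∞, -8, 18, 0, ∞]
  [∞, 9, ∞, ∞, 0]
D(2):
  [0, 12, 7, 12, 4]
  [1, 0, -5, 13, 1]
  [7, 6, 0, 19, 1]
  [-7, -8, -13, 0, -7]
  [10, 9, 4, 22, 0]
D(3):
  [0, 12, 7, 12, 4]
  [1, 0, -5, 13, -4]
  [7, 6, 0, 19, 1]
  [-7, -8, -13, 0, -12]
  [10, 9, 4, 22, 0]
D(4):
  [0, 4, -1, 12, 0]
  [1, 0, -5, 13, -4]
  [7, 6, 0, 19, 1]
  [-7, -8, -13, 0, -12]
  [10, 9, 4, 22, 0]
D(5):
  [0, 4, -1, 12, 0]
  [1, 0, -5, 13, -4]
  [7, 6, 0, 19, 1]
  [-7, -8, -13, 0, -12]
  [10, 9, 4, 22, 0]
Key observation: every diagonal entry stays at the unit through all rounds, so no improving cycle exists.
Answer: CONVERGES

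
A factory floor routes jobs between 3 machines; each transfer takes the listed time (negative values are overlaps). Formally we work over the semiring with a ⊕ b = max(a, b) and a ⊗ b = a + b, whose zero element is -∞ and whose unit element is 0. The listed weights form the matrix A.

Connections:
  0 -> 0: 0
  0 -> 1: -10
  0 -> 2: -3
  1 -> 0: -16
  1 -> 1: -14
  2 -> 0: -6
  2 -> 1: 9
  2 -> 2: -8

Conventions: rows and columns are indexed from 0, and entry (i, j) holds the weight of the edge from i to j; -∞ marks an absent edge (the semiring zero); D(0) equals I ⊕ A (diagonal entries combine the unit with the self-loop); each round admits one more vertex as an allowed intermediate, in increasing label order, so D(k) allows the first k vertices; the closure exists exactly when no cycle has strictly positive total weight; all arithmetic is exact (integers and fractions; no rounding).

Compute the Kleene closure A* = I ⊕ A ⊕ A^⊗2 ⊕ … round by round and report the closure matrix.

D(0):
  [0, -10, -3]
  [-16, 0, -∞]
  [-6, 9, 0]
D(1):
  [0, -10, -3]
  [-16, 0, -19]
  [-6, 9, 0]
D(2):
  [0, -10, -3]
  [-16, 0, -19]
  [-6, 9, 0]
D(3):
  [0, 6, -3]
  [-16, 0, -19]
  [-6, 9, 0]
Answer: A* = [[0, 6, -3], [-16, 0, -19], [-6, 9, 0]]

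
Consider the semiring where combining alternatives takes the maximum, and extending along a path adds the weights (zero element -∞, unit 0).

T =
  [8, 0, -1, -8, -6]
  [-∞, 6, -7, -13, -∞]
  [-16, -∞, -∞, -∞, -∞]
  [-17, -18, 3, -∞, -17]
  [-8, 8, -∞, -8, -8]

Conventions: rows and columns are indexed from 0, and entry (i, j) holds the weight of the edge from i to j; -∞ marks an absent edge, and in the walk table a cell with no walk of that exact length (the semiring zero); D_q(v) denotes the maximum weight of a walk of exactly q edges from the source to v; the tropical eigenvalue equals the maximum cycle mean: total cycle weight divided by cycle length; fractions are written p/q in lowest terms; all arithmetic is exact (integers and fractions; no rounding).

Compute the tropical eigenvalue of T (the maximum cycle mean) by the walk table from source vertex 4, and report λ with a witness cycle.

q=0: [-∞, -∞, -∞, -∞, 0]
q=1: [-8, 8, -∞, -8, -8]
q=2: [0, 14, 1, -5, -14]
q=3: [8, 20, 7, 1, -6]
q=4: [16, 26, 13, 7, 2]
q=5: [24, 32, 19, 13, 10]
Optimal cycle mean attained by: cycle 0->0, total 8, length 1.
Answer: λ = 8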